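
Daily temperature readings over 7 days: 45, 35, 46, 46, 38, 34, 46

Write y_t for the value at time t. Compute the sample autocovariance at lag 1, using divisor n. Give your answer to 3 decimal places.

Mean ȳ = (45 + 35 + 46 + 46 + 38 + 34 + 46)/7 = 41.4286
Σ_{t=1}^{6}(y_t−ȳ)(y_{t+1}−ȳ) = -55.6122
γ_1 = -55.6122 / 7 = -7.945

-7.945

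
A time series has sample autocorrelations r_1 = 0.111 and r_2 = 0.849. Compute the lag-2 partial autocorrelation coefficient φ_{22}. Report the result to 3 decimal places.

φ_{22} = (r_2 − r_1²) / (1 − r_1²)
r_1² = (0.111)² = 0.012321
Numerator = 0.849 − 0.0123 = 0.8367; denominator = 1 − 0.0123 = 0.9877
φ_{22} = 0.8367 / 0.9877 = 0.847

0.847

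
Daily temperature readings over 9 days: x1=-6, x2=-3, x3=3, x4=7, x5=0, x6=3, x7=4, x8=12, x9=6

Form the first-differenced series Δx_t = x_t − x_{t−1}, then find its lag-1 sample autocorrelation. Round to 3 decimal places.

First differences Δx: 3, 6, 4, -7, 3, 1, 8, -6
Mean of differences = 1.5000
Numerator Σ(Δx_t−Δx̄)(Δx_{t+1}−Δx̄) = -68.7500
Denominator Σ(Δx_t−Δx̄)² = 202.0000
r_1(Δx) = -68.7500 / 202.0000 = -0.340

-0.340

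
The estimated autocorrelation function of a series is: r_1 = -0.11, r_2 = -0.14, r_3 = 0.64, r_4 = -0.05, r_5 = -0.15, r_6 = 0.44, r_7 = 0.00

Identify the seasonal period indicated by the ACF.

3

The largest autocorrelation is r_3 = 0.64, with a weaker echo at lag 6 (0.44); the remaining lags stay at or below 0.00.
The dominant spike at lag 3 indicates a seasonal period of 3.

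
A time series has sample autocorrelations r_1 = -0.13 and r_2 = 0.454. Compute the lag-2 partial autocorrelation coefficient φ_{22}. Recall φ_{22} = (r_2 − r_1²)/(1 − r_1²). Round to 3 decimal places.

φ_{22} = (r_2 − r_1²) / (1 − r_1²)
r_1² = (-0.13)² = 0.0169
Numerator = 0.454 − 0.0169 = 0.4371; denominator = 1 − 0.0169 = 0.9831
φ_{22} = 0.4371 / 0.9831 = 0.445

0.445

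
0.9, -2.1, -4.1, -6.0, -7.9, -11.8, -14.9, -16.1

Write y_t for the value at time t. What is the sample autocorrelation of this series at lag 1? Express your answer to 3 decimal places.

0.633

Mean ȳ = (0.9 − 2.1 − 4.1 − 6.0 − 7.9 − 11.8 − 14.9 − 16.1)/8 = -7.7500
Numerator Σ_{t=1}^{7}(y_t−ȳ)(y_{t+1}−ȳ) = 164.8875
Denominator Σ(y_t−ȳ)² = 260.4000
r_1 = 164.8875 / 260.4000 = 0.633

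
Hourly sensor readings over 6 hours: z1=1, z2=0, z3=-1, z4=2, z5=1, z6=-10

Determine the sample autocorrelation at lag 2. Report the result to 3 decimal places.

Mean z̄ = (1 + 0 − 1 + 2 + 1 − 10)/6 = -1.1667
Deviations from mean: 2.1667, 1.1667, 0.1667, 3.1667, 2.1667, -8.8333
Numerator Σ_{t=1}^{4}(z_t−z̄)(z_{t+2}−z̄) = -23.5556
Denominator Σ(z_t−z̄)² = 98.8333
r_2 = -23.5556 / 98.8333 = -0.238

-0.238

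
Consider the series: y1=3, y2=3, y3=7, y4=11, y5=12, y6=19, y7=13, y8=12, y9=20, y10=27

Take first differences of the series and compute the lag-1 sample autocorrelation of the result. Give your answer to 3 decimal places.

First differences Δy: 0, 4, 4, 1, 7, -6, -1, 8, 7
Mean of differences = 2.6667
Numerator Σ(Δy_t−Δȳ)(Δy_{t+1}−Δȳ) = -13.4444
Denominator Σ(Δy_t−Δȳ)² = 168.0000
r_1(Δy) = -13.4444 / 168.0000 = -0.080

-0.080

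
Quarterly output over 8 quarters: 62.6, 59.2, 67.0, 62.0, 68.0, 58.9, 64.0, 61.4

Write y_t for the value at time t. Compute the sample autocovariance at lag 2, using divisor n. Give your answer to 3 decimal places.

4.784

Mean ȳ = (62.6 + 59.2 + 67.0 + 62.0 + 68.0 + 58.9 + 64.0 + 61.4)/8 = 62.8875
Σ_{t=1}^{6}(y_t−ȳ)(y_{t+2}−ȳ) = 38.2734
γ_2 = 38.2734 / 8 = 4.784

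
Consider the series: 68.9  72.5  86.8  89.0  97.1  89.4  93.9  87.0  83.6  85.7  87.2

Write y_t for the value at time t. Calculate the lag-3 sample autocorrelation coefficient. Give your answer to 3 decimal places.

Mean ȳ = (68.9 + 72.5 + 86.8 + 89.0 + 97.1 + 89.4 + 93.9 + 87.0 + 83.6 + 85.7 + 87.2)/11 = 85.5545
Numerator Σ_{t=1}^{8}(y_t−ȳ)(y_{t+3}−ȳ) = -161.7953
Denominator Σ(y_t−ȳ)² = 687.5873
r_3 = -161.7953 / 687.5873 = -0.235

-0.235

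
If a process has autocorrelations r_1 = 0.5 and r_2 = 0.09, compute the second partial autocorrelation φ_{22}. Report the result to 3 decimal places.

-0.213

φ_{22} = (r_2 − r_1²) / (1 − r_1²)
r_1² = (0.5)² = 0.25
Numerator = 0.09 − 0.2500 = -0.1600; denominator = 1 − 0.2500 = 0.7500
φ_{22} = -0.1600 / 0.7500 = -0.213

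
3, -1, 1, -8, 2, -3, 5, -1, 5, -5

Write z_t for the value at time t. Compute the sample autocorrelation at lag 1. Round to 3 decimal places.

Mean z̄ = (3 − 1 + 1 − 8 + 2 − 3 + 5 − 1 + 5 − 5)/10 = -0.2000
Numerator Σ_{t=1}^{9}(z_t−z̄)(z_{t+1}−z̄) = -84.0400
Denominator Σ(z_t−z̄)² = 163.6000
r_1 = -84.0400 / 163.6000 = -0.514

-0.514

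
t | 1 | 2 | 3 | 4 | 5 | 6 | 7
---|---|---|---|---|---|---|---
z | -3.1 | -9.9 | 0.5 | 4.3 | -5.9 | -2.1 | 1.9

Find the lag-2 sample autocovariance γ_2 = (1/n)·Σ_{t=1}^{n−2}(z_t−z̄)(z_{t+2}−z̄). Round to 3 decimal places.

Mean z̄ = (-3.1 − 9.9 + 0.5 + 4.3 − 5.9 − 2.1 + 1.9)/7 = -2.0429
Deviations: -1.0571, -7.8571, 2.5429, 6.3429, -3.8571, -0.0571, 3.9429
Σ_{t=1}^{5}(z_t−z̄)(z_{t+2}−z̄) = -77.9037
γ_2 = -77.9037 / 7 = -11.129

-11.129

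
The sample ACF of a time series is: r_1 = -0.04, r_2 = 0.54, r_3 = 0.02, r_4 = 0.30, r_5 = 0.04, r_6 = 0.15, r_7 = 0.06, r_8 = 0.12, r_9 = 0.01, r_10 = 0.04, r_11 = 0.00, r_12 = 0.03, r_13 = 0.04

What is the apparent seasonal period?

The largest autocorrelation is r_2 = 0.54, with weaker echoes at lags 4 (0.30) and 6 (0.15); the remaining lags stay at or below 0.12.
The dominant spike at lag 2 indicates a seasonal period of 2.

2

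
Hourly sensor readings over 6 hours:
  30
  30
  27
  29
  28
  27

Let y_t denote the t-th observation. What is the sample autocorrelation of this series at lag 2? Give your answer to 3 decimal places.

Mean ȳ = (30 + 30 + 27 + 29 + 28 + 27)/6 = 28.5000
Deviations from mean: 1.5000, 1.5000, -1.5000, 0.5000, -0.5000, -1.5000
Σ(y_t−ȳ)(y_{t+2}−ȳ) = (-2.2500) + (0.7500) + (0.7500) + (-0.7500) = -1.5000
Denominator Σ(y_t−ȳ)² = 9.5000
r_2 = -1.5000 / 9.5000 = -0.158

-0.158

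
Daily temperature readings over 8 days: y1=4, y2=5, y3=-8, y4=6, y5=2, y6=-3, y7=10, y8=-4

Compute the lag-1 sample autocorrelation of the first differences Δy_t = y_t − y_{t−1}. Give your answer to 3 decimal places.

First differences Δy: 1, -13, 14, -4, -5, 13, -14
Mean of differences = -1.1429
Numerator Σ(Δy_t−Δȳ)(Δy_{t+1}−Δȳ) = -473.5918
Denominator Σ(Δy_t−Δȳ)² = 762.8571
r_1(Δy) = -473.5918 / 762.8571 = -0.621

-0.621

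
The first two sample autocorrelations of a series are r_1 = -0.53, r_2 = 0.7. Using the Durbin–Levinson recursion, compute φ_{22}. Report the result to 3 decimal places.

φ_{22} = (r_2 − r_1²) / (1 − r_1²)
r_1² = (-0.53)² = 0.2809
Numerator = 0.7 − 0.2809 = 0.4191; denominator = 1 − 0.2809 = 0.7191
φ_{22} = 0.4191 / 0.7191 = 0.583

0.583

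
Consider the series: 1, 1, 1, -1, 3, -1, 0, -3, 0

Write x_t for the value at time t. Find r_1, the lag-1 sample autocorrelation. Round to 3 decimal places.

Mean x̄ = (1 + 1 + 1 − 1 + 3 − 1 + 0 − 3 + 0)/9 = 0.1111
Numerator Σ_{t=1}^{8}(x_t−x̄)(x_{t+1}−x̄) = -5.0123
Denominator Σ(x_t−x̄)² = 22.8889
r_1 = -5.0123 / 22.8889 = -0.219

-0.219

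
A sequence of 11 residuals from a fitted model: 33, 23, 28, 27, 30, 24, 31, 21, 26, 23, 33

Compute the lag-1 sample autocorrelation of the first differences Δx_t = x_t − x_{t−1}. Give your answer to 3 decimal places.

First differences Δx: -10, 5, -1, 3, -6, 7, -10, 5, -3, 10
Mean of differences = 0.0000
Numerator Σ(Δx_t−Δx̄)(Δx_{t+1}−Δx̄) = -283.0000
Denominator Σ(Δx_t−Δx̄)² = 454.0000
r_1(Δx) = -283.0000 / 454.0000 = -0.623

-0.623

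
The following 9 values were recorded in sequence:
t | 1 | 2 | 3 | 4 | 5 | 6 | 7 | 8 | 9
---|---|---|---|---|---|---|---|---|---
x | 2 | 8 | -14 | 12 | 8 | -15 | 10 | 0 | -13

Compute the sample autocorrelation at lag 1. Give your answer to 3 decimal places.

-0.452

Mean x̄ = (2 + 8 − 14 + 12 + 8 − 15 + 10 + 0 − 13)/9 = -0.2222
Numerator Σ_{t=1}^{8}(x_t−x̄)(x_{t+1}−x̄) = -436.0494
Denominator Σ(x_t−x̄)² = 965.5556
r_1 = -436.0494 / 965.5556 = -0.452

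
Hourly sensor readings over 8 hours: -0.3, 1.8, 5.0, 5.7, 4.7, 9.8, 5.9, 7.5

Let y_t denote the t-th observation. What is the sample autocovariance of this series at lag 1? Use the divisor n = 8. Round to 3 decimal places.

2.730

Mean ȳ = (-0.3 + 1.8 + 5.0 + 5.7 + 4.7 + 9.8 + 5.9 + 7.5)/8 = 5.0125
Deviations: -5.3125, -3.2125, -0.0125, 0.6875, -0.3125, 4.7875, 0.8875, 2.4875
Σ_{t=1}^{7}(y_t−ȳ)(y_{t+1}−ȳ) = 21.8436
γ_1 = 21.8436 / 8 = 2.730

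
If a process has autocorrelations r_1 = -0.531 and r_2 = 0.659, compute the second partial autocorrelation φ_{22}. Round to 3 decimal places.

0.525

φ_{22} = (r_2 − r_1²) / (1 − r_1²)
r_1² = (-0.531)² = 0.281961
Numerator = 0.659 − 0.2820 = 0.3770; denominator = 1 − 0.2820 = 0.7180
φ_{22} = 0.3770 / 0.7180 = 0.525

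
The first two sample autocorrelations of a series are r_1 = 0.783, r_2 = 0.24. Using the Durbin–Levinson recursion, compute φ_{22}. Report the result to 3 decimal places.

φ_{22} = (r_2 − r_1²) / (1 − r_1²)
r_1² = (0.783)² = 0.613089
Numerator = 0.24 − 0.6131 = -0.3731; denominator = 1 − 0.6131 = 0.3869
φ_{22} = -0.3731 / 0.3869 = -0.964

-0.964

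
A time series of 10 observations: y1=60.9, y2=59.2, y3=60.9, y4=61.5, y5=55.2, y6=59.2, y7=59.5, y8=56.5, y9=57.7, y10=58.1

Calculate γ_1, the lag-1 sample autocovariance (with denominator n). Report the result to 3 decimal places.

-0.180

Mean ȳ = (60.9 + 59.2 + 60.9 + 61.5 + 55.2 + 59.2 + 59.5 + 56.5 + 57.7 + 58.1)/10 = 58.8700
Σ_{t=1}^{9}(y_t−ȳ)(y_{t+1}−ȳ) = -1.7959
γ_1 = -1.7959 / 10 = -0.180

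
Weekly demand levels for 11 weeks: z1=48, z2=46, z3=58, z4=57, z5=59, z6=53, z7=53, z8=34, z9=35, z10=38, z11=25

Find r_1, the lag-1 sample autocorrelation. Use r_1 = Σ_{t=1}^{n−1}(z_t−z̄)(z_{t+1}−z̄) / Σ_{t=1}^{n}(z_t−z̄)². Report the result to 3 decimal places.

0.551

Mean z̄ = (48 + 46 + 58 + 57 + 59 + 53 + 53 + 34 + 35 + 38 + 25)/11 = 46.0000
Numerator Σ_{t=1}^{10}(z_t−z̄)(z_{t+1}−z̄) = 719.0000
Denominator Σ(z_t−z̄)² = 1306.0000
r_1 = 719.0000 / 1306.0000 = 0.551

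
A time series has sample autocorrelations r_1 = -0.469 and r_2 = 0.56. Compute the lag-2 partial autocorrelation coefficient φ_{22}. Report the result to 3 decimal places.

0.436

φ_{22} = (r_2 − r_1²) / (1 − r_1²)
r_1² = (-0.469)² = 0.219961
Numerator = 0.56 − 0.2200 = 0.3400; denominator = 1 − 0.2200 = 0.7800
φ_{22} = 0.3400 / 0.7800 = 0.436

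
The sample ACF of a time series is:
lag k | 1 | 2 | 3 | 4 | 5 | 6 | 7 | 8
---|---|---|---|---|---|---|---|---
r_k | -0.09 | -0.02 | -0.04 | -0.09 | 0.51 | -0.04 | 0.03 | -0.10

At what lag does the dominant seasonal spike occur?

5

The largest autocorrelation is r_5 = 0.51; the remaining lags stay at or below 0.03.
The dominant spike at lag 5 indicates a seasonal period of 5.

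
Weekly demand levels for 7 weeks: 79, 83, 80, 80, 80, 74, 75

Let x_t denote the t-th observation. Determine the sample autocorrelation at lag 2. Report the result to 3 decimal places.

Mean x̄ = (79 + 83 + 80 + 80 + 80 + 74 + 75)/7 = 78.7143
Deviations from mean: 0.2857, 4.2857, 1.2857, 1.2857, 1.2857, -4.7143, -3.7143
Numerator Σ_{t=1}^{5}(x_t−x̄)(x_{t+2}−x̄) = -3.3061
Denominator Σ(x_t−x̄)² = 59.4286
r_2 = -3.3061 / 59.4286 = -0.056

-0.056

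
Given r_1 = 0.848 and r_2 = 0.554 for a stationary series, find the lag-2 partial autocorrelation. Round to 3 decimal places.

φ_{22} = (r_2 − r_1²) / (1 − r_1²)
r_1² = (0.848)² = 0.719104
Numerator = 0.554 − 0.7191 = -0.1651; denominator = 1 − 0.7191 = 0.2809
φ_{22} = -0.1651 / 0.2809 = -0.588

-0.588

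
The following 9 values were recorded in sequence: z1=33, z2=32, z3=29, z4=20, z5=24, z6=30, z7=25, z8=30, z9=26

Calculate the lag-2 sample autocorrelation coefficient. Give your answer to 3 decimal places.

-0.206

Mean z̄ = (33 + 32 + 29 + 20 + 24 + 30 + 25 + 30 + 26)/9 = 27.6667
Numerator Σ_{t=1}^{7}(z_t−z̄)(z_{t+2}−z̄) = -29.2222
Denominator Σ(z_t−z̄)² = 142.0000
r_2 = -29.2222 / 142.0000 = -0.206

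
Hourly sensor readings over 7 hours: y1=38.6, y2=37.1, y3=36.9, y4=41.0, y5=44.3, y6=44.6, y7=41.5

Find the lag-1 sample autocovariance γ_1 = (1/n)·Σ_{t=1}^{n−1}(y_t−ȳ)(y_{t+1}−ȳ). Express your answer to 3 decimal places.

5.482

Mean ȳ = (38.6 + 37.1 + 36.9 + 41.0 + 44.3 + 44.6 + 41.5)/7 = 40.5714
Σ_{t=1}^{6}(y_t−ȳ)(y_{t+1}−ȳ) = 38.3749
γ_1 = 38.3749 / 7 = 5.482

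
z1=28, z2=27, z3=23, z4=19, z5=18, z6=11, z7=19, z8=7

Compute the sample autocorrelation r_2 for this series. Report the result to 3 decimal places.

0.346

Mean z̄ = (28 + 27 + 23 + 19 + 18 + 11 + 19 + 7)/8 = 19.0000
Deviations from mean: 9.0000, 8.0000, 4.0000, 0.0000, -1.0000, -8.0000, 0.0000, -12.0000
Σ(z_t−z̄)(z_{t+2}−z̄) = (36.0000) + (0.0000) + (-4.0000) + (0.0000) + (0.0000) + (96.0000) = 128.0000
Denominator Σ(z_t−z̄)² = 370.0000
r_2 = 128.0000 / 370.0000 = 0.346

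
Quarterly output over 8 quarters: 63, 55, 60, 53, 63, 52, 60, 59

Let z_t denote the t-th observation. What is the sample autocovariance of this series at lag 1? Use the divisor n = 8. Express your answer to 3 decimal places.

Mean z̄ = (63 + 55 + 60 + 53 + 63 + 52 + 60 + 59)/8 = 58.1250
Σ_{t=1}^{7}(z_t−z̄)(z_{t+1}−z̄) = -95.3906
γ_1 = -95.3906 / 8 = -11.924

-11.924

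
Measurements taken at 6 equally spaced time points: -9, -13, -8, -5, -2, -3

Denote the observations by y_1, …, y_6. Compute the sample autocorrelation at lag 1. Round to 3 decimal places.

Mean ȳ = (-9 − 13 − 8 − 5 − 2 − 3)/6 = -6.6667
Deviations from mean: -2.3333, -6.3333, -1.3333, 1.6667, 4.6667, 3.6667
Numerator Σ_{t=1}^{5}(y_t−ȳ)(y_{t+1}−ȳ) = 45.8889
Denominator Σ(y_t−ȳ)² = 85.3333
r_1 = 45.8889 / 85.3333 = 0.538

0.538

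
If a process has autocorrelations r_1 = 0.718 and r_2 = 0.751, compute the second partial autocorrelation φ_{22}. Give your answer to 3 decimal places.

0.486

φ_{22} = (r_2 − r_1²) / (1 − r_1²)
r_1² = (0.718)² = 0.515524
Numerator = 0.751 − 0.5155 = 0.2355; denominator = 1 − 0.5155 = 0.4845
φ_{22} = 0.2355 / 0.4845 = 0.486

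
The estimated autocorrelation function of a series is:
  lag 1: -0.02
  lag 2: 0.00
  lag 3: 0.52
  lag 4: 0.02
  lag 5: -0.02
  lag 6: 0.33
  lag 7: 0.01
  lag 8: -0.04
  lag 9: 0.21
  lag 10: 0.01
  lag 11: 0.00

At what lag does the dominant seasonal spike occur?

The largest autocorrelation is r_3 = 0.52, with weaker echoes at lags 6 (0.33) and 9 (0.21); the remaining lags stay at or below 0.02.
The dominant spike at lag 3 indicates a seasonal period of 3.

3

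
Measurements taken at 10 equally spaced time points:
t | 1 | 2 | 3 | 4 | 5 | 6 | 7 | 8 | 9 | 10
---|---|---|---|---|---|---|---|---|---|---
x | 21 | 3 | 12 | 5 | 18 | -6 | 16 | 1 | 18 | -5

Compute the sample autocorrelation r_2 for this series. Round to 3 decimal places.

0.556

Mean x̄ = (21 + 3 + 12 + 5 + 18 − 6 + 16 + 1 + 18 − 5)/10 = 8.3000
Numerator Σ_{t=1}^{8}(x_t−x̄)(x_{t+2}−x̄) = 498.4200
Denominator Σ(x_t−x̄)² = 896.1000
r_2 = 498.4200 / 896.1000 = 0.556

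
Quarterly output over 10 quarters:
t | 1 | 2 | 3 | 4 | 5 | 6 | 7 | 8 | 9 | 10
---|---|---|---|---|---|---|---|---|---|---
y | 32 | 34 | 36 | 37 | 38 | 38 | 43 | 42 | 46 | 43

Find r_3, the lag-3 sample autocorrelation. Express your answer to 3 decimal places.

0.112

Mean ȳ = (32 + 34 + 36 + 37 + 38 + 38 + 43 + 42 + 46 + 43)/10 = 38.9000
Σ(y_t−ȳ)(y_{t+3}−ȳ) = (13.1100) + (4.4100) + (2.6100) + (-7.7900) + (-2.7900) + (-6.3900) + (16.8100) = 19.9700
Denominator Σ(y_t−ȳ)² = 178.9000
r_3 = 19.9700 / 178.9000 = 0.112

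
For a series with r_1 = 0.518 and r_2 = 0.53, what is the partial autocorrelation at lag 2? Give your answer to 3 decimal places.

φ_{22} = (r_2 − r_1²) / (1 − r_1²)
r_1² = (0.518)² = 0.268324
Numerator = 0.53 − 0.2683 = 0.2617; denominator = 1 − 0.2683 = 0.7317
φ_{22} = 0.2617 / 0.7317 = 0.358

0.358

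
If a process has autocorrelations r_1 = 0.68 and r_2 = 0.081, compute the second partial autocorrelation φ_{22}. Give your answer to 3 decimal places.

-0.709

φ_{22} = (r_2 − r_1²) / (1 − r_1²)
r_1² = (0.68)² = 0.4624
Numerator = 0.081 − 0.4624 = -0.3814; denominator = 1 − 0.4624 = 0.5376
φ_{22} = -0.3814 / 0.5376 = -0.709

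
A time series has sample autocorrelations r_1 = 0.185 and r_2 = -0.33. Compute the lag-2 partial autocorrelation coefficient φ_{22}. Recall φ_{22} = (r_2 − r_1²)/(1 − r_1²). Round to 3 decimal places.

φ_{22} = (r_2 − r_1²) / (1 − r_1²)
r_1² = (0.185)² = 0.034225
Numerator = -0.33 − 0.0342 = -0.3642; denominator = 1 − 0.0342 = 0.9658
φ_{22} = -0.3642 / 0.9658 = -0.377

-0.377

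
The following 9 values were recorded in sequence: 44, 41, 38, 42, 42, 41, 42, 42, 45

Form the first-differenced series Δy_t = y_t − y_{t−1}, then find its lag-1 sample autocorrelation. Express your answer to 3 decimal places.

First differences Δy: -3, -3, 4, 0, -1, 1, 0, 3
Mean of differences = 0.1250
Numerator Σ(Δy_t−Δȳ)(Δy_{t+1}−Δȳ) = -4.1406
Denominator Σ(Δy_t−Δȳ)² = 44.8750
r_1(Δy) = -4.1406 / 44.8750 = -0.092

-0.092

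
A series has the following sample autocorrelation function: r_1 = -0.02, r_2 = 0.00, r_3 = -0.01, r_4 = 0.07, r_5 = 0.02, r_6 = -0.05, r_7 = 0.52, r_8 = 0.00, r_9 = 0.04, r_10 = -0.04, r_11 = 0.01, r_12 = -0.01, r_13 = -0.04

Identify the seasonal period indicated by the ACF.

The largest autocorrelation is r_7 = 0.52; the remaining lags stay at or below 0.07.
The dominant spike at lag 7 indicates a seasonal period of 7.

7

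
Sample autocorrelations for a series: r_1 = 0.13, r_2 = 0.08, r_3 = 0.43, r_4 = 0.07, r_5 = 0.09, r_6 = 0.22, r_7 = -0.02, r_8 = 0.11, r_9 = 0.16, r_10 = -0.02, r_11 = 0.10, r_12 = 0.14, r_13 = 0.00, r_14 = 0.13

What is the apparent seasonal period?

The largest autocorrelation is r_3 = 0.43, with weaker echoes at lags 6 (0.22) and 9 (0.16); the remaining lags stay at or below 0.14.
The dominant spike at lag 3 indicates a seasonal period of 3.

3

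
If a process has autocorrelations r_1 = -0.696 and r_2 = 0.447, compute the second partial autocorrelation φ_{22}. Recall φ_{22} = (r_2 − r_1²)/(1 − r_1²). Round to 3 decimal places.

φ_{22} = (r_2 − r_1²) / (1 − r_1²)
r_1² = (-0.696)² = 0.484416
Numerator = 0.447 − 0.4844 = -0.0374; denominator = 1 − 0.4844 = 0.5156
φ_{22} = -0.0374 / 0.5156 = -0.073

-0.073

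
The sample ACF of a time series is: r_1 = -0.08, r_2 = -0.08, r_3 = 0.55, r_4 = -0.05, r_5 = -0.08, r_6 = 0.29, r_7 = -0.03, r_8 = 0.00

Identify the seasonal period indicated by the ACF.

The largest autocorrelation is r_3 = 0.55, with a weaker echo at lag 6 (0.29); the remaining lags stay at or below 0.00.
The dominant spike at lag 3 indicates a seasonal period of 3.

3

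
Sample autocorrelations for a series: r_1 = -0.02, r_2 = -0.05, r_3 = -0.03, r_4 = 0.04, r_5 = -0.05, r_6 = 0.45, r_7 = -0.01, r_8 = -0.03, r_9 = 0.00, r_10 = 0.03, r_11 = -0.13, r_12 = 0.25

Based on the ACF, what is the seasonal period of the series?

The largest autocorrelation is r_6 = 0.45, with a weaker echo at lag 12 (0.25); the remaining lags stay at or below 0.04.
The dominant spike at lag 6 indicates a seasonal period of 6.

6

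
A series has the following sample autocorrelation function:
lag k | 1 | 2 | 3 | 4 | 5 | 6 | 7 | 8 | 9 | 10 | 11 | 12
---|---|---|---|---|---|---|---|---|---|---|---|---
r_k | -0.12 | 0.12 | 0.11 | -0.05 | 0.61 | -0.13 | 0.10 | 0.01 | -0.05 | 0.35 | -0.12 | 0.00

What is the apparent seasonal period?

5

The largest autocorrelation is r_5 = 0.61, with a weaker echo at lag 10 (0.35); the remaining lags stay at or below 0.12.
The dominant spike at lag 5 indicates a seasonal period of 5.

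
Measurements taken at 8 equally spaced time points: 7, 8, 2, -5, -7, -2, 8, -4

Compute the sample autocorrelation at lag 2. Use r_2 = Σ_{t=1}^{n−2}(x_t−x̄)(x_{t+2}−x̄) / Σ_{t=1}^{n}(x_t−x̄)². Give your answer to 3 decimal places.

-0.257

Mean x̄ = (7 + 8 + 2 − 5 − 7 − 2 + 8 − 4)/8 = 0.8750
Deviations from mean: 6.1250, 7.1250, 1.1250, -5.8750, -7.8750, -2.8750, 7.1250, -4.8750
Numerator Σ_{t=1}^{6}(x_t−x̄)(x_{t+2}−x̄) = -69.0313
Denominator Σ(x_t−x̄)² = 268.8750
r_2 = -69.0313 / 268.8750 = -0.257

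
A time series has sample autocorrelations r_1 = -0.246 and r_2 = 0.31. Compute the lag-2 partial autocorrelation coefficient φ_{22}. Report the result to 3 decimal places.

φ_{22} = (r_2 − r_1²) / (1 − r_1²)
r_1² = (-0.246)² = 0.060516
Numerator = 0.31 − 0.0605 = 0.2495; denominator = 1 − 0.0605 = 0.9395
φ_{22} = 0.2495 / 0.9395 = 0.266

0.266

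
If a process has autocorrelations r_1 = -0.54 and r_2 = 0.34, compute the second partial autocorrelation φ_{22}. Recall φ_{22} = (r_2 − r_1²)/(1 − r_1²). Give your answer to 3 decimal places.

0.068

φ_{22} = (r_2 − r_1²) / (1 − r_1²)
r_1² = (-0.54)² = 0.2916
Numerator = 0.34 − 0.2916 = 0.0484; denominator = 1 − 0.2916 = 0.7084
φ_{22} = 0.0484 / 0.7084 = 0.068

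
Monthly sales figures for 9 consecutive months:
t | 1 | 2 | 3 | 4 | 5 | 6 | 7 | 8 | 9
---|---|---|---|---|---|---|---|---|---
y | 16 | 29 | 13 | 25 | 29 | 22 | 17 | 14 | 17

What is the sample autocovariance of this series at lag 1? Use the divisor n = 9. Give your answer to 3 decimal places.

Mean ȳ = (16 + 29 + 13 + 25 + 29 + 22 + 17 + 14 + 17)/9 = 20.2222
Σ_{t=1}^{8}(y_t−ȳ)(y_{t+1}−ȳ) = -43.0494
γ_1 = -43.0494 / 9 = -4.783

-4.783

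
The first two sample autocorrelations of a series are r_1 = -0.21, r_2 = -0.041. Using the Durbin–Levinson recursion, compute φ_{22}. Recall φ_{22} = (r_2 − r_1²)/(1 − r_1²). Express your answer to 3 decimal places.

φ_{22} = (r_2 − r_1²) / (1 − r_1²)
r_1² = (-0.21)² = 0.0441
Numerator = -0.041 − 0.0441 = -0.0851; denominator = 1 − 0.0441 = 0.9559
φ_{22} = -0.0851 / 0.9559 = -0.089

-0.089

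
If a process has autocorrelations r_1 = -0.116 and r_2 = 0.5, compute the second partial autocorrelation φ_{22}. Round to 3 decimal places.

0.493

φ_{22} = (r_2 − r_1²) / (1 − r_1²)
r_1² = (-0.116)² = 0.013456
Numerator = 0.5 − 0.0135 = 0.4865; denominator = 1 − 0.0135 = 0.9865
φ_{22} = 0.4865 / 0.9865 = 0.493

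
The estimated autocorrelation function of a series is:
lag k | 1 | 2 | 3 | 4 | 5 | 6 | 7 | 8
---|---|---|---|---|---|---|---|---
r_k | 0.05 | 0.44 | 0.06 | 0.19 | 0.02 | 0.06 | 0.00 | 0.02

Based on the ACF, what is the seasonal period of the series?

2

The largest autocorrelation is r_2 = 0.44, with a weaker echo at lag 4 (0.19); the remaining lags stay at or below 0.06.
The dominant spike at lag 2 indicates a seasonal period of 2.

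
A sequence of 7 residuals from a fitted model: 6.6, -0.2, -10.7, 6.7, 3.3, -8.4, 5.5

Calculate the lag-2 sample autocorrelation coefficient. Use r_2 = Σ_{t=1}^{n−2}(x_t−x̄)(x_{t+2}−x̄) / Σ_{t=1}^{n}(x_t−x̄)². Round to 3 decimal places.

-0.464

Mean x̄ = (6.6 − 0.2 − 10.7 + 6.7 + 3.3 − 8.4 + 5.5)/7 = 0.4000
Deviations from mean: 6.2000, -0.6000, -11.1000, 6.3000, 2.9000, -8.8000, 5.1000
Numerator Σ_{t=1}^{5}(x_t−x̄)(x_{t+2}−x̄) = -145.4400
Denominator Σ(x_t−x̄)² = 313.5600
r_2 = -145.4400 / 313.5600 = -0.464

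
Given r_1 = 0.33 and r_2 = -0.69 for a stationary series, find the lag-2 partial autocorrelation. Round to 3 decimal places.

φ_{22} = (r_2 − r_1²) / (1 − r_1²)
r_1² = (0.33)² = 0.1089
Numerator = -0.69 − 0.1089 = -0.7989; denominator = 1 − 0.1089 = 0.8911
φ_{22} = -0.7989 / 0.8911 = -0.897

-0.897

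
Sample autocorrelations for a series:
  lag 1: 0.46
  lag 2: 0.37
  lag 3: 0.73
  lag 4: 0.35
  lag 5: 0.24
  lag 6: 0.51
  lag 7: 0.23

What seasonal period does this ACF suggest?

3

The largest autocorrelation is r_3 = 0.73, with a weaker echo at lag 6 (0.51); the remaining lags stay at or below 0.46. The elevated value at lag 1 (0.46), dropping to 0.37 at lag 2, reflects decaying short-term dependence rather than seasonality.
The dominant spike at lag 3 indicates a seasonal period of 3.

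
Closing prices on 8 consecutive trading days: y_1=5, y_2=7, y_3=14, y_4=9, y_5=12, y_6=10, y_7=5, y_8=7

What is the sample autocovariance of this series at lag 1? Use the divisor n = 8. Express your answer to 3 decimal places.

Mean ȳ = (5 + 7 + 14 + 9 + 12 + 10 + 5 + 7)/8 = 8.6250
Σ_{t=1}^{7}(y_t−ȳ)(y_{t+1}−ȳ) = 5.9844
γ_1 = 5.9844 / 8 = 0.748

0.748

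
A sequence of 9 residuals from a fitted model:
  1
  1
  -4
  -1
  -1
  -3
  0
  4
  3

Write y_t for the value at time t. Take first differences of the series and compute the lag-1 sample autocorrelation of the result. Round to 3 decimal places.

-0.218

First differences Δy: 0, -5, 3, 0, -2, 3, 4, -1
Mean of differences = 0.2500
Numerator Σ(Δy_t−Δȳ)(Δy_{t+1}−Δȳ) = -13.8125
Denominator Σ(Δy_t−Δȳ)² = 63.5000
r_1(Δy) = -13.8125 / 63.5000 = -0.218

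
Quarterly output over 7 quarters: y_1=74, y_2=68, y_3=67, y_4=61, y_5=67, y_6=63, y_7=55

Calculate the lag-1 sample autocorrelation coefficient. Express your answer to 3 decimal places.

Mean ȳ = (74 + 68 + 67 + 61 + 67 + 63 + 55)/7 = 65.0000
Numerator Σ_{t=1}^{6}(y_t−ȳ)(y_{t+1}−ȳ) = 33.0000
Denominator Σ(y_t−ȳ)² = 218.0000
r_1 = 33.0000 / 218.0000 = 0.151

0.151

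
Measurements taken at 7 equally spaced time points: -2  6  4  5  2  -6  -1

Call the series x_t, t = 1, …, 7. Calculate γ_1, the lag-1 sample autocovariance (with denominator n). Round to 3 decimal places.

3.160

Mean x̄ = (-2 + 6 + 4 + 5 + 2 − 6 − 1)/7 = 1.1429
Σ_{t=1}^{6}(x_t−x̄)(x_{t+1}−x̄) = 22.1224
γ_1 = 22.1224 / 7 = 3.160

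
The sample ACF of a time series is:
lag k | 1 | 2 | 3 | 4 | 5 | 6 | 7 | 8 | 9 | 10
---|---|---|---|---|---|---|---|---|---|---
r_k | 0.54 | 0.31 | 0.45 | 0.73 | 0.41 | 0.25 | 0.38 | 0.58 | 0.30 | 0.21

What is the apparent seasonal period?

4

The largest autocorrelation is r_4 = 0.73, with a weaker echo at lag 8 (0.58); the remaining lags stay at or below 0.54. The elevated value at lag 1 (0.54), dropping to 0.31 at lag 2, reflects decaying short-term dependence rather than seasonality.
The dominant spike at lag 4 indicates a seasonal period of 4.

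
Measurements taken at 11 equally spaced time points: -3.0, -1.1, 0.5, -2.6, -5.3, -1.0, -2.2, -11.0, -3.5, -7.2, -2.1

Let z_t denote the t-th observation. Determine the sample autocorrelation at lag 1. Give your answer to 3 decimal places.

Mean z̄ = (-3.0 − 1.1 + 0.5 − 2.6 − 5.3 − 1.0 − 2.2 − 11.0 − 3.5 − 7.2 − 2.1)/11 = -3.5000
Numerator Σ_{t=1}^{10}(z_t−z̄)(z_{t+1}−z̄) = -3.4000
Denominator Σ(z_t−z̄)² = 105.9000
r_1 = -3.4000 / 105.9000 = -0.032

-0.032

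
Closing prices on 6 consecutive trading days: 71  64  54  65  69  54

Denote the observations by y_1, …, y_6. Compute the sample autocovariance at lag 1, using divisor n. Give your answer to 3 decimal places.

Mean ȳ = (71 + 64 + 54 + 65 + 69 + 54)/6 = 62.8333
Deviations: 8.1667, 1.1667, -8.8333, 2.1667, 6.1667, -8.8333
Σ_{t=1}^{5}(y_t−ȳ)(y_{t+1}−ȳ) = -61.0278
γ_1 = -61.0278 / 6 = -10.171

-10.171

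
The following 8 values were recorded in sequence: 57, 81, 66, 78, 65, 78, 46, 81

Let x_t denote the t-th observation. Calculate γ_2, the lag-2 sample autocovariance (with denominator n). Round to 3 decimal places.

Mean x̄ = (57 + 81 + 66 + 78 + 65 + 78 + 46 + 81)/8 = 69.0000
Σ_{t=1}^{6}(x_t−x̄)(x_{t+2}−x̄) = 437.0000
γ_2 = 437.0000 / 8 = 54.625

54.625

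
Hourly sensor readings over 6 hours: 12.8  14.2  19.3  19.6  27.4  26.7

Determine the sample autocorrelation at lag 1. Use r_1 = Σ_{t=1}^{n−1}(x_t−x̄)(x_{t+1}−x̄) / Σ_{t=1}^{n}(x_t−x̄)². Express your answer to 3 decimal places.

Mean x̄ = (12.8 + 14.2 + 19.3 + 19.6 + 27.4 + 26.7)/6 = 20.0000
Deviations from mean: -7.2000, -5.8000, -0.7000, -0.4000, 7.4000, 6.7000
Σ(x_t−x̄)(x_{t+1}−x̄) = (41.7600) + (4.0600) + (0.2800) + (-2.9600) + (49.5800) = 92.7200
Denominator Σ(x_t−x̄)² = 185.7800
r_1 = 92.7200 / 185.7800 = 0.499

0.499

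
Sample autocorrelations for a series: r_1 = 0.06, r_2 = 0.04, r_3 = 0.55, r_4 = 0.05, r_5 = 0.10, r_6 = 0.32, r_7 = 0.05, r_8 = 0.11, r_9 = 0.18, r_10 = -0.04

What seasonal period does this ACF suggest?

The largest autocorrelation is r_3 = 0.55, with weaker echoes at lags 6 (0.32) and 9 (0.18); the remaining lags stay at or below 0.11.
The dominant spike at lag 3 indicates a seasonal period of 3.

3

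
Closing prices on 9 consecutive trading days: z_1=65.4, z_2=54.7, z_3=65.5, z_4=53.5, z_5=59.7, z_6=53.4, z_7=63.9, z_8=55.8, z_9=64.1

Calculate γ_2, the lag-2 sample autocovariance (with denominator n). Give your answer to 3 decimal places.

Mean z̄ = (65.4 + 54.7 + 65.5 + 53.5 + 59.7 + 53.4 + 63.9 + 55.8 + 64.1)/9 = 59.5556
Σ_{t=1}^{7}(z_t−z̄)(z_{t+2}−z̄) = 145.7672
γ_2 = 145.7672 / 9 = 16.196

16.196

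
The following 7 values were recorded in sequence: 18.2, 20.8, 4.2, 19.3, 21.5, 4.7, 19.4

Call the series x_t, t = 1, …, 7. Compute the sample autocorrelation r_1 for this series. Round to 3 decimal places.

Mean x̄ = (18.2 + 20.8 + 4.2 + 19.3 + 21.5 + 4.7 + 19.4)/7 = 15.4429
Deviations from mean: 2.7571, 5.3571, -11.2429, 3.8571, 6.0571, -10.7429, 3.9571
Σ(x_t−x̄)(x_{t+1}−x̄) = (14.7704) + (-60.2296) + (-43.3653) + (23.3633) + (-65.0710) + (-42.5110) = -173.0433
Denominator Σ(x_t−x̄)² = 345.3371
r_1 = -173.0433 / 345.3371 = -0.501

-0.501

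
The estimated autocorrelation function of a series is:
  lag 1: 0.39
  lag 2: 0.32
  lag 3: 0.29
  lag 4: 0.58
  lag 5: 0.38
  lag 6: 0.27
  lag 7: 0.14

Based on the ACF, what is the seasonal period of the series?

The largest autocorrelation is r_4 = 0.58; the remaining lags stay at or below 0.39. The elevated value at lag 1 (0.39), dropping to 0.32 at lag 2, reflects decaying short-term dependence rather than seasonality.
The dominant spike at lag 4 indicates a seasonal period of 4.

4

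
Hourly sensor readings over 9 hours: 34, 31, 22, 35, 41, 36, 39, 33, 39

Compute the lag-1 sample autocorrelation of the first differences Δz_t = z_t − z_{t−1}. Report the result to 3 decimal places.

-0.283

First differences Δz: -3, -9, 13, 6, -5, 3, -6, 6
Mean of differences = 0.6250
Numerator Σ(Δz_t−Δz̄)(Δz_{t+1}−Δz̄) = -112.6406
Denominator Σ(Δz_t−Δz̄)² = 397.8750
r_1(Δz) = -112.6406 / 397.8750 = -0.283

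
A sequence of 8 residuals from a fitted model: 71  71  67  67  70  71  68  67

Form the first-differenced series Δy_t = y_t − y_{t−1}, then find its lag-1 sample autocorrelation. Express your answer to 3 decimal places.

0.028

First differences Δy: 0, -4, 0, 3, 1, -3, -1
Mean of differences = -0.5714
Numerator Σ(Δy_t−Δȳ)(Δy_{t+1}−Δȳ) = 0.9592
Denominator Σ(Δy_t−Δȳ)² = 33.7143
r_1(Δy) = 0.9592 / 33.7143 = 0.028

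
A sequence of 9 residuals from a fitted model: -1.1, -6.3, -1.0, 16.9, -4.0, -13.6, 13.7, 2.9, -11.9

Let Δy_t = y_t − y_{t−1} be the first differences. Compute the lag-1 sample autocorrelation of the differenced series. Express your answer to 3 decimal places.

-0.250

First differences Δy: -5.2, 5.3, 17.9, -20.9, -9.6, 27.3, -10.8, -14.8
Mean of differences = -1.3500
Numerator Σ(Δy_t−Δȳ)(Δy_{t+1}−Δȳ) = -492.6425
Denominator Σ(Δy_t−Δȳ)² = 1970.9000
r_1(Δy) = -492.6425 / 1970.9000 = -0.250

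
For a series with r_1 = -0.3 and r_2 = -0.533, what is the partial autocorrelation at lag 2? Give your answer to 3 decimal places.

-0.685

φ_{22} = (r_2 − r_1²) / (1 − r_1²)
r_1² = (-0.3)² = 0.09
Numerator = -0.533 − 0.0900 = -0.6230; denominator = 1 − 0.0900 = 0.9100
φ_{22} = -0.6230 / 0.9100 = -0.685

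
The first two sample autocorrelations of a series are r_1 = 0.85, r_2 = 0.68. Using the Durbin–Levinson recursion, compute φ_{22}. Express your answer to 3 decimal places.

φ_{22} = (r_2 − r_1²) / (1 − r_1²)
r_1² = (0.85)² = 0.7225
Numerator = 0.68 − 0.7225 = -0.0425; denominator = 1 − 0.7225 = 0.2775
φ_{22} = -0.0425 / 0.2775 = -0.153

-0.153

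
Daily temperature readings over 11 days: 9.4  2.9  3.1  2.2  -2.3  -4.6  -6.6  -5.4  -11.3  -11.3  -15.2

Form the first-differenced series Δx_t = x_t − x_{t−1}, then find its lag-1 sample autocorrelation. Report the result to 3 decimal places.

First differences Δx: -6.5, 0.2, -0.9, -4.5, -2.3, -2.0, 1.2, -5.9, 0.0, -3.9
Mean of differences = -2.4600
Numerator Σ(Δx_t−Δx̄)(Δx_{t+1}−Δx̄) = -32.9436
Denominator Σ(Δx_t−Δx̄)² = 63.5840
r_1(Δx) = -32.9436 / 63.5840 = -0.518

-0.518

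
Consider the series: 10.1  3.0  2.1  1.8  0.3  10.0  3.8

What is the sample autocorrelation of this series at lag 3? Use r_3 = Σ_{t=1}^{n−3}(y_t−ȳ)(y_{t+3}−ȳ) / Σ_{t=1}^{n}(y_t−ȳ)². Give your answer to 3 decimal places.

Mean ȳ = (10.1 + 3.0 + 2.1 + 1.8 + 0.3 + 10.0 + 3.8)/7 = 4.4429
Deviations from mean: 5.6571, -1.4429, -2.3429, -2.6429, -4.1429, 5.5571, -0.6429
Numerator Σ_{t=1}^{4}(y_t−ȳ)(y_{t+3}−ȳ) = -20.2941
Denominator Σ(y_t−ȳ)² = 95.0171
r_3 = -20.2941 / 95.0171 = -0.214

-0.214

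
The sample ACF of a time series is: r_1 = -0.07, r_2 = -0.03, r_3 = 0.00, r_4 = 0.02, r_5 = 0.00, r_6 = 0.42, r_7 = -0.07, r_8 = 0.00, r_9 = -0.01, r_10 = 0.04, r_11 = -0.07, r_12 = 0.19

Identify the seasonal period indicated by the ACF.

6

The largest autocorrelation is r_6 = 0.42, with a weaker echo at lag 12 (0.19); the remaining lags stay at or below 0.04.
The dominant spike at lag 6 indicates a seasonal period of 6.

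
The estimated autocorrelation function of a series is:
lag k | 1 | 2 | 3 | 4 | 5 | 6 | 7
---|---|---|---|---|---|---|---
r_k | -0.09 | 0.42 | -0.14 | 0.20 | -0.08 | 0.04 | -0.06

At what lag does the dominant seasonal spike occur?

2

The largest autocorrelation is r_2 = 0.42, with a weaker echo at lag 4 (0.20); the remaining lags stay at or below 0.04.
The dominant spike at lag 2 indicates a seasonal period of 2.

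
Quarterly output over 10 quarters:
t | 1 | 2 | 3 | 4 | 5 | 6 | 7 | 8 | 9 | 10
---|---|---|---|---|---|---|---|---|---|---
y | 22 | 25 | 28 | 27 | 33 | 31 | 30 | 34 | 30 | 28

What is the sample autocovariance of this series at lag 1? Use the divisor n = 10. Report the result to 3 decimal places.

Mean ȳ = (22 + 25 + 28 + 27 + 33 + 31 + 30 + 34 + 30 + 28)/10 = 28.8000
Σ_{t=1}^{9}(y_t−ȳ)(y_{t+1}−ȳ) = 46.1600
γ_1 = 46.1600 / 10 = 4.616

4.616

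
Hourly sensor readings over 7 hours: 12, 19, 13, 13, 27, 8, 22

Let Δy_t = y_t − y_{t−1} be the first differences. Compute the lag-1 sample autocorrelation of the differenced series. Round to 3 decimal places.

First differences Δy: 7, -6, 0, 14, -19, 14
Mean of differences = 1.6667
Numerator Σ(Δy_t−Δȳ)(Δy_{t+1}−Δȳ) = -558.4444
Denominator Σ(Δy_t−Δȳ)² = 821.3333
r_1(Δy) = -558.4444 / 821.3333 = -0.680

-0.680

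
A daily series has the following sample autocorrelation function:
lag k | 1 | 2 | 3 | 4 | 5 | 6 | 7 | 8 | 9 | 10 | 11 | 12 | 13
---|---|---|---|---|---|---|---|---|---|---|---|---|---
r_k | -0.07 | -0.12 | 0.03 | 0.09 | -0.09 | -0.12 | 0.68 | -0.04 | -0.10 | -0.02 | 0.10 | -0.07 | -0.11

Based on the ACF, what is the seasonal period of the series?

The largest autocorrelation is r_7 = 0.68; the remaining lags stay at or below 0.10.
The dominant spike at lag 7 indicates a seasonal period of 7.

7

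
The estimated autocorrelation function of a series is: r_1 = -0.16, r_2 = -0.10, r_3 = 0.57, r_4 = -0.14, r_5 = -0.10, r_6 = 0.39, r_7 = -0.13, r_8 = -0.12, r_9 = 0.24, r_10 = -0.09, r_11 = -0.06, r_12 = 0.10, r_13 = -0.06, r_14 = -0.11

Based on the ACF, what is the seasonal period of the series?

The largest autocorrelation is r_3 = 0.57, with weaker echoes at lags 6 (0.39) and 9 (0.24); the remaining lags stay at or below 0.10.
The dominant spike at lag 3 indicates a seasonal period of 3.

3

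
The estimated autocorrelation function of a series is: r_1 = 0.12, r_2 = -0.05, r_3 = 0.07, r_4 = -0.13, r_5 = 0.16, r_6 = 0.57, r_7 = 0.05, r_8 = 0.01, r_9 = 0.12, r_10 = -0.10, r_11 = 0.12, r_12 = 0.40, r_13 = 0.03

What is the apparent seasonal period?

6

The largest autocorrelation is r_6 = 0.57, with a weaker echo at lag 12 (0.40); the remaining lags stay at or below 0.16.
The dominant spike at lag 6 indicates a seasonal period of 6.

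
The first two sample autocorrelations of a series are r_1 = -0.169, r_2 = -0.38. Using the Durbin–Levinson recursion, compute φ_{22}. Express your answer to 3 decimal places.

-0.421

φ_{22} = (r_2 − r_1²) / (1 − r_1²)
r_1² = (-0.169)² = 0.028561
Numerator = -0.38 − 0.0286 = -0.4086; denominator = 1 − 0.0286 = 0.9714
φ_{22} = -0.4086 / 0.9714 = -0.421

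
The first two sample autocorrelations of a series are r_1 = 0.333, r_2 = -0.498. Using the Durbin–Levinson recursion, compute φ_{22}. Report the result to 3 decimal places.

-0.685

φ_{22} = (r_2 − r_1²) / (1 − r_1²)
r_1² = (0.333)² = 0.110889
Numerator = -0.498 − 0.1109 = -0.6089; denominator = 1 − 0.1109 = 0.8891
φ_{22} = -0.6089 / 0.8891 = -0.685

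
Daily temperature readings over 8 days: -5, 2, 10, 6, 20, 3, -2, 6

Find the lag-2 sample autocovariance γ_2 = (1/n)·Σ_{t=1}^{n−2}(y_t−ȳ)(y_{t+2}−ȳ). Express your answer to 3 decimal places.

-10.875

Mean ȳ = (-5 + 2 + 10 + 6 + 20 + 3 − 2 + 6)/8 = 5.0000
Deviations: -10.0000, -3.0000, 5.0000, 1.0000, 15.0000, -2.0000, -7.0000, 1.0000
Σ_{t=1}^{6}(y_t−ȳ)(y_{t+2}−ȳ) = -87.0000
γ_2 = -87.0000 / 8 = -10.875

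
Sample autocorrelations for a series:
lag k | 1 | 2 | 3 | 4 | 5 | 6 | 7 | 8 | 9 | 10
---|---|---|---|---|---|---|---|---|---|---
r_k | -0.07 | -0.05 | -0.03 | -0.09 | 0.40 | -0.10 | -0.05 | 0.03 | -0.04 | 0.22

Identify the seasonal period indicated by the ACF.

The largest autocorrelation is r_5 = 0.40, with a weaker echo at lag 10 (0.22); the remaining lags stay at or below 0.03.
The dominant spike at lag 5 indicates a seasonal period of 5.

5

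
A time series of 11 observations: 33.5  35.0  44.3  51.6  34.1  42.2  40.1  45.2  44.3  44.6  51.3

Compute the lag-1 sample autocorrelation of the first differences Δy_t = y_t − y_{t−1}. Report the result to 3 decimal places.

-0.427

First differences Δy: 1.5, 9.3, 7.3, -17.5, 8.1, -2.1, 5.1, -0.9, 0.3, 6.7
Mean of differences = 1.7800
Numerator Σ(Δy_t−Δȳ)(Δy_{t+1}−Δȳ) = -238.4864
Denominator Σ(Δy_t−Δȳ)² = 558.4160
r_1(Δy) = -238.4864 / 558.4160 = -0.427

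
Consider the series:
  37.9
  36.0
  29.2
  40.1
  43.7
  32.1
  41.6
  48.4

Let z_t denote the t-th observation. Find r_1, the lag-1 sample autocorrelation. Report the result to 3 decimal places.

-0.012

Mean z̄ = (37.9 + 36.0 + 29.2 + 40.1 + 43.7 + 32.1 + 41.6 + 48.4)/8 = 38.6250
Deviations from mean: -0.7250, -2.6250, -9.4250, 1.4750, 5.0750, -6.5250, 2.9750, 9.7750
Σ(z_t−z̄)(z_{t+1}−z̄) = (1.9031) + (24.7406) + (-13.9019) + (7.4856) + (-33.1144) + (-19.4119) + (29.0806) = -3.2181
Denominator Σ(z_t−z̄)² = 271.1550
r_1 = -3.2181 / 271.1550 = -0.012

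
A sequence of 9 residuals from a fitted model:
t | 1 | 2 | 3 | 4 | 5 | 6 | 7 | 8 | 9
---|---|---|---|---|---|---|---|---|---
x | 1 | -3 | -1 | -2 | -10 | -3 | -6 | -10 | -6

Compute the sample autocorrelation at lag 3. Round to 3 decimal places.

Mean x̄ = (1 − 3 − 1 − 2 − 10 − 3 − 6 − 10 − 6)/9 = -4.4444
Σ(x_t−x̄)(x_{t+3}−x̄) = (13.3086) + (-8.0247) + (4.9753) + (-3.8025) + (30.8642) + (-2.2469) = 35.0741
Denominator Σ(x_t−x̄)² = 118.2222
r_3 = 35.0741 / 118.2222 = 0.297

0.297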